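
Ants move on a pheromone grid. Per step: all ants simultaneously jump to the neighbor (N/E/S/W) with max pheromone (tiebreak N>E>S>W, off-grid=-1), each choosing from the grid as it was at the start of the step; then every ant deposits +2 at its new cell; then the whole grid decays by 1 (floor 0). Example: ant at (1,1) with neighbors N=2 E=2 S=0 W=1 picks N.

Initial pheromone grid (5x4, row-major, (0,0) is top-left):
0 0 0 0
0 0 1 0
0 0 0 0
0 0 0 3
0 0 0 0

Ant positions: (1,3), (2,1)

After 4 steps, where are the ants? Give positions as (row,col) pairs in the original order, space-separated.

Step 1: ant0:(1,3)->W->(1,2) | ant1:(2,1)->N->(1,1)
  grid max=2 at (1,2)
Step 2: ant0:(1,2)->W->(1,1) | ant1:(1,1)->E->(1,2)
  grid max=3 at (1,2)
Step 3: ant0:(1,1)->E->(1,2) | ant1:(1,2)->W->(1,1)
  grid max=4 at (1,2)
Step 4: ant0:(1,2)->W->(1,1) | ant1:(1,1)->E->(1,2)
  grid max=5 at (1,2)

(1,1) (1,2)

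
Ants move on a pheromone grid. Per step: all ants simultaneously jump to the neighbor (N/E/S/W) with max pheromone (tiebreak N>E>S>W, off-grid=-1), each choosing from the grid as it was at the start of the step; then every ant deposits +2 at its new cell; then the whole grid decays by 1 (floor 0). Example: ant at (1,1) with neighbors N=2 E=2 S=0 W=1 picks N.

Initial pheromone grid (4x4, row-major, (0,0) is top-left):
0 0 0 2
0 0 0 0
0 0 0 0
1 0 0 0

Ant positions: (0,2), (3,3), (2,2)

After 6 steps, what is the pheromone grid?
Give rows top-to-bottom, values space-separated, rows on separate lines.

After step 1: ants at (0,3),(2,3),(1,2)
  0 0 0 3
  0 0 1 0
  0 0 0 1
  0 0 0 0
After step 2: ants at (1,3),(1,3),(0,2)
  0 0 1 2
  0 0 0 3
  0 0 0 0
  0 0 0 0
After step 3: ants at (0,3),(0,3),(0,3)
  0 0 0 7
  0 0 0 2
  0 0 0 0
  0 0 0 0
After step 4: ants at (1,3),(1,3),(1,3)
  0 0 0 6
  0 0 0 7
  0 0 0 0
  0 0 0 0
After step 5: ants at (0,3),(0,3),(0,3)
  0 0 0 11
  0 0 0 6
  0 0 0 0
  0 0 0 0
After step 6: ants at (1,3),(1,3),(1,3)
  0 0 0 10
  0 0 0 11
  0 0 0 0
  0 0 0 0

0 0 0 10
0 0 0 11
0 0 0 0
0 0 0 0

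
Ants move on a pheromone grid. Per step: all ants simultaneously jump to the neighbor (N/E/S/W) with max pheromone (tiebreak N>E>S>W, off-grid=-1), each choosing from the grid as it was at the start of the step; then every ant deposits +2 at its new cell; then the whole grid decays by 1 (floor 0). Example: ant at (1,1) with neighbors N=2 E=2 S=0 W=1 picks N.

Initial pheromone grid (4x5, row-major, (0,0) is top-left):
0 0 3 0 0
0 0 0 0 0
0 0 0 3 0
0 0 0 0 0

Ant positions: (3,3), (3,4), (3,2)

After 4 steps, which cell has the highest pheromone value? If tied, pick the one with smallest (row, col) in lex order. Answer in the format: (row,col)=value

Step 1: ant0:(3,3)->N->(2,3) | ant1:(3,4)->N->(2,4) | ant2:(3,2)->N->(2,2)
  grid max=4 at (2,3)
Step 2: ant0:(2,3)->E->(2,4) | ant1:(2,4)->W->(2,3) | ant2:(2,2)->E->(2,3)
  grid max=7 at (2,3)
Step 3: ant0:(2,4)->W->(2,3) | ant1:(2,3)->E->(2,4) | ant2:(2,3)->E->(2,4)
  grid max=8 at (2,3)
Step 4: ant0:(2,3)->E->(2,4) | ant1:(2,4)->W->(2,3) | ant2:(2,4)->W->(2,3)
  grid max=11 at (2,3)
Final grid:
  0 0 0 0 0
  0 0 0 0 0
  0 0 0 11 6
  0 0 0 0 0
Max pheromone 11 at (2,3)

Answer: (2,3)=11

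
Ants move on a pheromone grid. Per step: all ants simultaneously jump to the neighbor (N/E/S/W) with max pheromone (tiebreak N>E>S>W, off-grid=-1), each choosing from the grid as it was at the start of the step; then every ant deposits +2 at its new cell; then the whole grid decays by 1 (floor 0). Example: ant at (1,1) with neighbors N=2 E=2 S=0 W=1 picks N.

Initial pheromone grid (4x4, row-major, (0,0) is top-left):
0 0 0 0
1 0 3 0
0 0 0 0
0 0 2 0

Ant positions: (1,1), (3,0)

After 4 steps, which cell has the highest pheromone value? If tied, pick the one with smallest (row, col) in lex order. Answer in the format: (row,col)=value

Step 1: ant0:(1,1)->E->(1,2) | ant1:(3,0)->N->(2,0)
  grid max=4 at (1,2)
Step 2: ant0:(1,2)->N->(0,2) | ant1:(2,0)->N->(1,0)
  grid max=3 at (1,2)
Step 3: ant0:(0,2)->S->(1,2) | ant1:(1,0)->N->(0,0)
  grid max=4 at (1,2)
Step 4: ant0:(1,2)->N->(0,2) | ant1:(0,0)->E->(0,1)
  grid max=3 at (1,2)
Final grid:
  0 1 1 0
  0 0 3 0
  0 0 0 0
  0 0 0 0
Max pheromone 3 at (1,2)

Answer: (1,2)=3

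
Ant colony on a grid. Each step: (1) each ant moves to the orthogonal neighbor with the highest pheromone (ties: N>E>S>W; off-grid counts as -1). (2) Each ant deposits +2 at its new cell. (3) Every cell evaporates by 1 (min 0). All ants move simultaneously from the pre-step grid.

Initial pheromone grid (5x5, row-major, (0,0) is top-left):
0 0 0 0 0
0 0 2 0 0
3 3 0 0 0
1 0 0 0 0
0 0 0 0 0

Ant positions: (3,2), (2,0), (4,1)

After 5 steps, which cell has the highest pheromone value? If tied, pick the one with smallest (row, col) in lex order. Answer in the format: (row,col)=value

Step 1: ant0:(3,2)->N->(2,2) | ant1:(2,0)->E->(2,1) | ant2:(4,1)->N->(3,1)
  grid max=4 at (2,1)
Step 2: ant0:(2,2)->W->(2,1) | ant1:(2,1)->W->(2,0) | ant2:(3,1)->N->(2,1)
  grid max=7 at (2,1)
Step 3: ant0:(2,1)->W->(2,0) | ant1:(2,0)->E->(2,1) | ant2:(2,1)->W->(2,0)
  grid max=8 at (2,1)
Step 4: ant0:(2,0)->E->(2,1) | ant1:(2,1)->W->(2,0) | ant2:(2,0)->E->(2,1)
  grid max=11 at (2,1)
Step 5: ant0:(2,1)->W->(2,0) | ant1:(2,0)->E->(2,1) | ant2:(2,1)->W->(2,0)
  grid max=12 at (2,1)
Final grid:
  0 0 0 0 0
  0 0 0 0 0
  10 12 0 0 0
  0 0 0 0 0
  0 0 0 0 0
Max pheromone 12 at (2,1)

Answer: (2,1)=12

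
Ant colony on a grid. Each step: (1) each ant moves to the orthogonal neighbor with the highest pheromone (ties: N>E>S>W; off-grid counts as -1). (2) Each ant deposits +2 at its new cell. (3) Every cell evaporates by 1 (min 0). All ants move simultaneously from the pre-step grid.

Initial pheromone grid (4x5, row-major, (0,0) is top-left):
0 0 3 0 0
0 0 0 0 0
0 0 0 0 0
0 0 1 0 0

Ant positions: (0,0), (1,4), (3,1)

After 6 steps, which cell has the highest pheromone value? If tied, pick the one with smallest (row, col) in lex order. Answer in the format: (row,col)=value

Answer: (0,2)=5

Derivation:
Step 1: ant0:(0,0)->E->(0,1) | ant1:(1,4)->N->(0,4) | ant2:(3,1)->E->(3,2)
  grid max=2 at (0,2)
Step 2: ant0:(0,1)->E->(0,2) | ant1:(0,4)->S->(1,4) | ant2:(3,2)->N->(2,2)
  grid max=3 at (0,2)
Step 3: ant0:(0,2)->E->(0,3) | ant1:(1,4)->N->(0,4) | ant2:(2,2)->S->(3,2)
  grid max=2 at (0,2)
Step 4: ant0:(0,3)->W->(0,2) | ant1:(0,4)->W->(0,3) | ant2:(3,2)->N->(2,2)
  grid max=3 at (0,2)
Step 5: ant0:(0,2)->E->(0,3) | ant1:(0,3)->W->(0,2) | ant2:(2,2)->S->(3,2)
  grid max=4 at (0,2)
Step 6: ant0:(0,3)->W->(0,2) | ant1:(0,2)->E->(0,3) | ant2:(3,2)->N->(2,2)
  grid max=5 at (0,2)
Final grid:
  0 0 5 4 0
  0 0 0 0 0
  0 0 1 0 0
  0 0 1 0 0
Max pheromone 5 at (0,2)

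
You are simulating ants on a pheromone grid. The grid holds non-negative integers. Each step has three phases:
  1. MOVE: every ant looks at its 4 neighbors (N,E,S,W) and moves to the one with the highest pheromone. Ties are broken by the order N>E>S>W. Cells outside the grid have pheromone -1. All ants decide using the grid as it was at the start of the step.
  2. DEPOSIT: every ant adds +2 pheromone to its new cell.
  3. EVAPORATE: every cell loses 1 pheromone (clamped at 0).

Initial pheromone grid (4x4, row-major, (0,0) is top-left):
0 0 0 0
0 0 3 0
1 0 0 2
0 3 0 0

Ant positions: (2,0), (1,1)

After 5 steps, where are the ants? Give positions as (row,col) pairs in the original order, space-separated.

Step 1: ant0:(2,0)->N->(1,0) | ant1:(1,1)->E->(1,2)
  grid max=4 at (1,2)
Step 2: ant0:(1,0)->N->(0,0) | ant1:(1,2)->N->(0,2)
  grid max=3 at (1,2)
Step 3: ant0:(0,0)->E->(0,1) | ant1:(0,2)->S->(1,2)
  grid max=4 at (1,2)
Step 4: ant0:(0,1)->E->(0,2) | ant1:(1,2)->N->(0,2)
  grid max=3 at (0,2)
Step 5: ant0:(0,2)->S->(1,2) | ant1:(0,2)->S->(1,2)
  grid max=6 at (1,2)

(1,2) (1,2)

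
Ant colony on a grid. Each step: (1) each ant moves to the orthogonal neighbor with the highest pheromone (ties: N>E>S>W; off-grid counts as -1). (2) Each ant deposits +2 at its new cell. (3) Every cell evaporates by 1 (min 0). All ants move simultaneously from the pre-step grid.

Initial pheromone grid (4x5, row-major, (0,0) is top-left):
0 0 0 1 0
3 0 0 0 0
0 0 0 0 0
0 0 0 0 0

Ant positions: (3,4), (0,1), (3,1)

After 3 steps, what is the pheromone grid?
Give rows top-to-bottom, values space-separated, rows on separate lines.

After step 1: ants at (2,4),(0,2),(2,1)
  0 0 1 0 0
  2 0 0 0 0
  0 1 0 0 1
  0 0 0 0 0
After step 2: ants at (1,4),(0,3),(1,1)
  0 0 0 1 0
  1 1 0 0 1
  0 0 0 0 0
  0 0 0 0 0
After step 3: ants at (0,4),(0,4),(1,0)
  0 0 0 0 3
  2 0 0 0 0
  0 0 0 0 0
  0 0 0 0 0

0 0 0 0 3
2 0 0 0 0
0 0 0 0 0
0 0 0 0 0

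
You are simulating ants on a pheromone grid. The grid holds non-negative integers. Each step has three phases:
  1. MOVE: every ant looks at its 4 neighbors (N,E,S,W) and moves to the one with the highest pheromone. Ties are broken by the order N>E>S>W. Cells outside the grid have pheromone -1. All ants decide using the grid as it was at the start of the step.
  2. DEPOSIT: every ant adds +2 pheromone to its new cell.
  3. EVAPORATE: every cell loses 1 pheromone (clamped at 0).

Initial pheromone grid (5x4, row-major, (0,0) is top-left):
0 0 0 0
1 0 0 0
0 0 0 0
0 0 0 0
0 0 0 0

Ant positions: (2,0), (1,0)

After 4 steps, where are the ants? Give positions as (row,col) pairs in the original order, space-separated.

Step 1: ant0:(2,0)->N->(1,0) | ant1:(1,0)->N->(0,0)
  grid max=2 at (1,0)
Step 2: ant0:(1,0)->N->(0,0) | ant1:(0,0)->S->(1,0)
  grid max=3 at (1,0)
Step 3: ant0:(0,0)->S->(1,0) | ant1:(1,0)->N->(0,0)
  grid max=4 at (1,0)
Step 4: ant0:(1,0)->N->(0,0) | ant1:(0,0)->S->(1,0)
  grid max=5 at (1,0)

(0,0) (1,0)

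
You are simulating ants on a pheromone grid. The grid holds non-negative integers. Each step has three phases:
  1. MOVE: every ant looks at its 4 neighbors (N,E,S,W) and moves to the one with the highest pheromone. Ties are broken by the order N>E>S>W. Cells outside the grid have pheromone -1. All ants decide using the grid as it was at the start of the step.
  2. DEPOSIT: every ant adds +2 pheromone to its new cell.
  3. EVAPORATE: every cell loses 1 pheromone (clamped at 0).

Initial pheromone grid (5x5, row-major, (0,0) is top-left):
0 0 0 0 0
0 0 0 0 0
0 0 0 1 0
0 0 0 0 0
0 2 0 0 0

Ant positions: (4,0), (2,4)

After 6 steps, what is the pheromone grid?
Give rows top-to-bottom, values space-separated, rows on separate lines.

After step 1: ants at (4,1),(2,3)
  0 0 0 0 0
  0 0 0 0 0
  0 0 0 2 0
  0 0 0 0 0
  0 3 0 0 0
After step 2: ants at (3,1),(1,3)
  0 0 0 0 0
  0 0 0 1 0
  0 0 0 1 0
  0 1 0 0 0
  0 2 0 0 0
After step 3: ants at (4,1),(2,3)
  0 0 0 0 0
  0 0 0 0 0
  0 0 0 2 0
  0 0 0 0 0
  0 3 0 0 0
After step 4: ants at (3,1),(1,3)
  0 0 0 0 0
  0 0 0 1 0
  0 0 0 1 0
  0 1 0 0 0
  0 2 0 0 0
After step 5: ants at (4,1),(2,3)
  0 0 0 0 0
  0 0 0 0 0
  0 0 0 2 0
  0 0 0 0 0
  0 3 0 0 0
After step 6: ants at (3,1),(1,3)
  0 0 0 0 0
  0 0 0 1 0
  0 0 0 1 0
  0 1 0 0 0
  0 2 0 0 0

0 0 0 0 0
0 0 0 1 0
0 0 0 1 0
0 1 0 0 0
0 2 0 0 0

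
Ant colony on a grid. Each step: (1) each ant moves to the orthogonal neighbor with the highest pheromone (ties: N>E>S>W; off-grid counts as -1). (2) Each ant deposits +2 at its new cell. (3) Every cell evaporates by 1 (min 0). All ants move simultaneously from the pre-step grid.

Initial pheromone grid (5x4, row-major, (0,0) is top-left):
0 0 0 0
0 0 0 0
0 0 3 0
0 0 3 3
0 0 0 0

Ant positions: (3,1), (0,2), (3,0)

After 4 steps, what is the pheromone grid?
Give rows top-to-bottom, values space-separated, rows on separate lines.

After step 1: ants at (3,2),(0,3),(2,0)
  0 0 0 1
  0 0 0 0
  1 0 2 0
  0 0 4 2
  0 0 0 0
After step 2: ants at (2,2),(1,3),(1,0)
  0 0 0 0
  1 0 0 1
  0 0 3 0
  0 0 3 1
  0 0 0 0
After step 3: ants at (3,2),(0,3),(0,0)
  1 0 0 1
  0 0 0 0
  0 0 2 0
  0 0 4 0
  0 0 0 0
After step 4: ants at (2,2),(1,3),(0,1)
  0 1 0 0
  0 0 0 1
  0 0 3 0
  0 0 3 0
  0 0 0 0

0 1 0 0
0 0 0 1
0 0 3 0
0 0 3 0
0 0 0 0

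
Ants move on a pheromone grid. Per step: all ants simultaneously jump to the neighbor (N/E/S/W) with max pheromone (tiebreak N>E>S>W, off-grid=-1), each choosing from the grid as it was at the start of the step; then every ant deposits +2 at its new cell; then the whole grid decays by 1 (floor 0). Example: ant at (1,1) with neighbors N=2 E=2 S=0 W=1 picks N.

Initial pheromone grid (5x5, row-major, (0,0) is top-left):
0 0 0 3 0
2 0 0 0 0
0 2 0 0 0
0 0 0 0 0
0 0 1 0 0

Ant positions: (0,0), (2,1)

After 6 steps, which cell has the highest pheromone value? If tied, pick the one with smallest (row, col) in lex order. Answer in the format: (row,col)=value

Step 1: ant0:(0,0)->S->(1,0) | ant1:(2,1)->N->(1,1)
  grid max=3 at (1,0)
Step 2: ant0:(1,0)->E->(1,1) | ant1:(1,1)->W->(1,0)
  grid max=4 at (1,0)
Step 3: ant0:(1,1)->W->(1,0) | ant1:(1,0)->E->(1,1)
  grid max=5 at (1,0)
Step 4: ant0:(1,0)->E->(1,1) | ant1:(1,1)->W->(1,0)
  grid max=6 at (1,0)
Step 5: ant0:(1,1)->W->(1,0) | ant1:(1,0)->E->(1,1)
  grid max=7 at (1,0)
Step 6: ant0:(1,0)->E->(1,1) | ant1:(1,1)->W->(1,0)
  grid max=8 at (1,0)
Final grid:
  0 0 0 0 0
  8 6 0 0 0
  0 0 0 0 0
  0 0 0 0 0
  0 0 0 0 0
Max pheromone 8 at (1,0)

Answer: (1,0)=8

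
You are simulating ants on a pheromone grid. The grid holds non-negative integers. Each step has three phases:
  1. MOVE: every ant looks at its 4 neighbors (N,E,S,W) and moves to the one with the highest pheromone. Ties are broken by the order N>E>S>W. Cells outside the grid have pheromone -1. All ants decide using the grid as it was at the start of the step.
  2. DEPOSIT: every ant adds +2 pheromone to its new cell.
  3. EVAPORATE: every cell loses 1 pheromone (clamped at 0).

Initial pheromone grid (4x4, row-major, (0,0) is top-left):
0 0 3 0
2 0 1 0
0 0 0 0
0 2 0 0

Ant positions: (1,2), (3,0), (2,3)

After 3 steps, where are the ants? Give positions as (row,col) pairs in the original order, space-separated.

Step 1: ant0:(1,2)->N->(0,2) | ant1:(3,0)->E->(3,1) | ant2:(2,3)->N->(1,3)
  grid max=4 at (0,2)
Step 2: ant0:(0,2)->E->(0,3) | ant1:(3,1)->N->(2,1) | ant2:(1,3)->N->(0,3)
  grid max=3 at (0,2)
Step 3: ant0:(0,3)->W->(0,2) | ant1:(2,1)->S->(3,1) | ant2:(0,3)->W->(0,2)
  grid max=6 at (0,2)

(0,2) (3,1) (0,2)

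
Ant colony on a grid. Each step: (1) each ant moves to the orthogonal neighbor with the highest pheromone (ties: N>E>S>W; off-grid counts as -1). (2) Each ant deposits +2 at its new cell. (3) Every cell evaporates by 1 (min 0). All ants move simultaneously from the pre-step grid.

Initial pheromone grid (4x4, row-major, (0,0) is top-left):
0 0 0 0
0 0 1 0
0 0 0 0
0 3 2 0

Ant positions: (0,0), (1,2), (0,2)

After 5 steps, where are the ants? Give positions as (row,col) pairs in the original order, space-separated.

Step 1: ant0:(0,0)->E->(0,1) | ant1:(1,2)->N->(0,2) | ant2:(0,2)->S->(1,2)
  grid max=2 at (1,2)
Step 2: ant0:(0,1)->E->(0,2) | ant1:(0,2)->S->(1,2) | ant2:(1,2)->N->(0,2)
  grid max=4 at (0,2)
Step 3: ant0:(0,2)->S->(1,2) | ant1:(1,2)->N->(0,2) | ant2:(0,2)->S->(1,2)
  grid max=6 at (1,2)
Step 4: ant0:(1,2)->N->(0,2) | ant1:(0,2)->S->(1,2) | ant2:(1,2)->N->(0,2)
  grid max=8 at (0,2)
Step 5: ant0:(0,2)->S->(1,2) | ant1:(1,2)->N->(0,2) | ant2:(0,2)->S->(1,2)
  grid max=10 at (1,2)

(1,2) (0,2) (1,2)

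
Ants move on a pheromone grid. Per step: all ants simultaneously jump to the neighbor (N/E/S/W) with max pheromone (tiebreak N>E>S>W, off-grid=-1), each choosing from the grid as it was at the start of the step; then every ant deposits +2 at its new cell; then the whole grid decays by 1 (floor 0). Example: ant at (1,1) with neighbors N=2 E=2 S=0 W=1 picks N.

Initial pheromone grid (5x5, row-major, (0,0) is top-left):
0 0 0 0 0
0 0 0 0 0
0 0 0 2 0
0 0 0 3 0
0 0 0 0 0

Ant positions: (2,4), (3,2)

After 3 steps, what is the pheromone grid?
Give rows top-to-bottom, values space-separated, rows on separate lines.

After step 1: ants at (2,3),(3,3)
  0 0 0 0 0
  0 0 0 0 0
  0 0 0 3 0
  0 0 0 4 0
  0 0 0 0 0
After step 2: ants at (3,3),(2,3)
  0 0 0 0 0
  0 0 0 0 0
  0 0 0 4 0
  0 0 0 5 0
  0 0 0 0 0
After step 3: ants at (2,3),(3,3)
  0 0 0 0 0
  0 0 0 0 0
  0 0 0 5 0
  0 0 0 6 0
  0 0 0 0 0

0 0 0 0 0
0 0 0 0 0
0 0 0 5 0
0 0 0 6 0
0 0 0 0 0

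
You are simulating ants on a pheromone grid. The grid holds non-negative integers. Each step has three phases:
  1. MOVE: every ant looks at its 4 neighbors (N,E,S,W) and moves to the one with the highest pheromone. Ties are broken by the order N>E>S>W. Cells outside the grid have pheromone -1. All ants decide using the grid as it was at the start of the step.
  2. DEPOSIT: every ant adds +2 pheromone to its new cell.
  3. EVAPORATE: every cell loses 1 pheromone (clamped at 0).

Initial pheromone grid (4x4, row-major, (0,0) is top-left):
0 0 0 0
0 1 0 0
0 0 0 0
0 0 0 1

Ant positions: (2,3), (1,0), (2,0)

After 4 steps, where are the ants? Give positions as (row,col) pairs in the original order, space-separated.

Step 1: ant0:(2,3)->S->(3,3) | ant1:(1,0)->E->(1,1) | ant2:(2,0)->N->(1,0)
  grid max=2 at (1,1)
Step 2: ant0:(3,3)->N->(2,3) | ant1:(1,1)->W->(1,0) | ant2:(1,0)->E->(1,1)
  grid max=3 at (1,1)
Step 3: ant0:(2,3)->S->(3,3) | ant1:(1,0)->E->(1,1) | ant2:(1,1)->W->(1,0)
  grid max=4 at (1,1)
Step 4: ant0:(3,3)->N->(2,3) | ant1:(1,1)->W->(1,0) | ant2:(1,0)->E->(1,1)
  grid max=5 at (1,1)

(2,3) (1,0) (1,1)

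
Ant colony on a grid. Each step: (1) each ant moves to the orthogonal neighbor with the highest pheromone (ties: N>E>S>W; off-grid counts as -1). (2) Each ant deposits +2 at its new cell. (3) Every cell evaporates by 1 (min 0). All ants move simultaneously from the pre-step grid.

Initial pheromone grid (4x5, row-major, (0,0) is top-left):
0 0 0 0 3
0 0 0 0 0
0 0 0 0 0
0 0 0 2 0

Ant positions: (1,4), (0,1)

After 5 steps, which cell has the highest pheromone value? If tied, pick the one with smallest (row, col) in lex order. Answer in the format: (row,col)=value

Answer: (0,4)=8

Derivation:
Step 1: ant0:(1,4)->N->(0,4) | ant1:(0,1)->E->(0,2)
  grid max=4 at (0,4)
Step 2: ant0:(0,4)->S->(1,4) | ant1:(0,2)->E->(0,3)
  grid max=3 at (0,4)
Step 3: ant0:(1,4)->N->(0,4) | ant1:(0,3)->E->(0,4)
  grid max=6 at (0,4)
Step 4: ant0:(0,4)->S->(1,4) | ant1:(0,4)->S->(1,4)
  grid max=5 at (0,4)
Step 5: ant0:(1,4)->N->(0,4) | ant1:(1,4)->N->(0,4)
  grid max=8 at (0,4)
Final grid:
  0 0 0 0 8
  0 0 0 0 2
  0 0 0 0 0
  0 0 0 0 0
Max pheromone 8 at (0,4)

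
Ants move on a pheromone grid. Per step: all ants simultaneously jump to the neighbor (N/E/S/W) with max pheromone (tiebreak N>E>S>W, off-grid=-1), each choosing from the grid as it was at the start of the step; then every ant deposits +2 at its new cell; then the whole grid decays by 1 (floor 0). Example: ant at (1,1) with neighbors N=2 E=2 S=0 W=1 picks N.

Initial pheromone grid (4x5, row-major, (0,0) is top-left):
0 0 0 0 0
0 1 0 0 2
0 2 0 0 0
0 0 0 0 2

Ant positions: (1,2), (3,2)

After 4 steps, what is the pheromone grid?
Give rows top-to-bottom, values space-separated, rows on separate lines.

After step 1: ants at (1,1),(2,2)
  0 0 0 0 0
  0 2 0 0 1
  0 1 1 0 0
  0 0 0 0 1
After step 2: ants at (2,1),(2,1)
  0 0 0 0 0
  0 1 0 0 0
  0 4 0 0 0
  0 0 0 0 0
After step 3: ants at (1,1),(1,1)
  0 0 0 0 0
  0 4 0 0 0
  0 3 0 0 0
  0 0 0 0 0
After step 4: ants at (2,1),(2,1)
  0 0 0 0 0
  0 3 0 0 0
  0 6 0 0 0
  0 0 0 0 0

0 0 0 0 0
0 3 0 0 0
0 6 0 0 0
0 0 0 0 0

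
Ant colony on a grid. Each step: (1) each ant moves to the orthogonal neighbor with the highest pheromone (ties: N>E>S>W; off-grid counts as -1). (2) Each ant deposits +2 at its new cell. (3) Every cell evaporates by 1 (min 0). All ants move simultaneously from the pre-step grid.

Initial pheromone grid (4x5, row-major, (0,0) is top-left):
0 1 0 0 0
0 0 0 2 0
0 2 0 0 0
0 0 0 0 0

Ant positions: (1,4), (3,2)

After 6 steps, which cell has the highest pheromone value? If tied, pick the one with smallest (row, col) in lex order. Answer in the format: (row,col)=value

Answer: (1,3)=2

Derivation:
Step 1: ant0:(1,4)->W->(1,3) | ant1:(3,2)->N->(2,2)
  grid max=3 at (1,3)
Step 2: ant0:(1,3)->N->(0,3) | ant1:(2,2)->W->(2,1)
  grid max=2 at (1,3)
Step 3: ant0:(0,3)->S->(1,3) | ant1:(2,1)->N->(1,1)
  grid max=3 at (1,3)
Step 4: ant0:(1,3)->N->(0,3) | ant1:(1,1)->S->(2,1)
  grid max=2 at (1,3)
Step 5: ant0:(0,3)->S->(1,3) | ant1:(2,1)->N->(1,1)
  grid max=3 at (1,3)
Step 6: ant0:(1,3)->N->(0,3) | ant1:(1,1)->S->(2,1)
  grid max=2 at (1,3)
Final grid:
  0 0 0 1 0
  0 0 0 2 0
  0 2 0 0 0
  0 0 0 0 0
Max pheromone 2 at (1,3)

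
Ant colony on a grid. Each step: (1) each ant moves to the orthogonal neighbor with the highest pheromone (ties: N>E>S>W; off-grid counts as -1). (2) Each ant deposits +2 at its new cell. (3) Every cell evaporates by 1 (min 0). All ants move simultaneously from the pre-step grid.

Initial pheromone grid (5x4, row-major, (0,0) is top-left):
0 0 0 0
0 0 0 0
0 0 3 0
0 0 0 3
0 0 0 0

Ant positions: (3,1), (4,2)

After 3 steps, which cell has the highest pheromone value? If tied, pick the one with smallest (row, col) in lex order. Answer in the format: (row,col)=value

Answer: (2,2)=4

Derivation:
Step 1: ant0:(3,1)->N->(2,1) | ant1:(4,2)->N->(3,2)
  grid max=2 at (2,2)
Step 2: ant0:(2,1)->E->(2,2) | ant1:(3,2)->N->(2,2)
  grid max=5 at (2,2)
Step 3: ant0:(2,2)->N->(1,2) | ant1:(2,2)->N->(1,2)
  grid max=4 at (2,2)
Final grid:
  0 0 0 0
  0 0 3 0
  0 0 4 0
  0 0 0 0
  0 0 0 0
Max pheromone 4 at (2,2)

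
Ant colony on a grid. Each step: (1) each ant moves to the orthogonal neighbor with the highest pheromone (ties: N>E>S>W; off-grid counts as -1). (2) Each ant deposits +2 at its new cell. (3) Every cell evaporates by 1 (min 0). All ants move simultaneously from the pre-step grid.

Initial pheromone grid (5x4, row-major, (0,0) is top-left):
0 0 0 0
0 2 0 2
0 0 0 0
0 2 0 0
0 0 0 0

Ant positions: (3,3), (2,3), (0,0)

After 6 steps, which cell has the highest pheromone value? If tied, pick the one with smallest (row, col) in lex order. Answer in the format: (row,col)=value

Step 1: ant0:(3,3)->N->(2,3) | ant1:(2,3)->N->(1,3) | ant2:(0,0)->E->(0,1)
  grid max=3 at (1,3)
Step 2: ant0:(2,3)->N->(1,3) | ant1:(1,3)->S->(2,3) | ant2:(0,1)->S->(1,1)
  grid max=4 at (1,3)
Step 3: ant0:(1,3)->S->(2,3) | ant1:(2,3)->N->(1,3) | ant2:(1,1)->N->(0,1)
  grid max=5 at (1,3)
Step 4: ant0:(2,3)->N->(1,3) | ant1:(1,3)->S->(2,3) | ant2:(0,1)->S->(1,1)
  grid max=6 at (1,3)
Step 5: ant0:(1,3)->S->(2,3) | ant1:(2,3)->N->(1,3) | ant2:(1,1)->N->(0,1)
  grid max=7 at (1,3)
Step 6: ant0:(2,3)->N->(1,3) | ant1:(1,3)->S->(2,3) | ant2:(0,1)->S->(1,1)
  grid max=8 at (1,3)
Final grid:
  0 0 0 0
  0 2 0 8
  0 0 0 6
  0 0 0 0
  0 0 0 0
Max pheromone 8 at (1,3)

Answer: (1,3)=8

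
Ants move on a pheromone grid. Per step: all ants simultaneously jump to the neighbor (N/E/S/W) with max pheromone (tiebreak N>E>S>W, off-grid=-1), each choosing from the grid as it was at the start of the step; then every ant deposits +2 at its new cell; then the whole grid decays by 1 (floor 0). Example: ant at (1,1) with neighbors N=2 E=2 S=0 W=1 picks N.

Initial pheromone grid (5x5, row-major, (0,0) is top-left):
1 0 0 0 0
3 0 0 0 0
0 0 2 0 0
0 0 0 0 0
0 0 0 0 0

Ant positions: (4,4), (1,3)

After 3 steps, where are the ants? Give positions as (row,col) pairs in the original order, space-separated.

Step 1: ant0:(4,4)->N->(3,4) | ant1:(1,3)->N->(0,3)
  grid max=2 at (1,0)
Step 2: ant0:(3,4)->N->(2,4) | ant1:(0,3)->E->(0,4)
  grid max=1 at (0,4)
Step 3: ant0:(2,4)->N->(1,4) | ant1:(0,4)->S->(1,4)
  grid max=3 at (1,4)

(1,4) (1,4)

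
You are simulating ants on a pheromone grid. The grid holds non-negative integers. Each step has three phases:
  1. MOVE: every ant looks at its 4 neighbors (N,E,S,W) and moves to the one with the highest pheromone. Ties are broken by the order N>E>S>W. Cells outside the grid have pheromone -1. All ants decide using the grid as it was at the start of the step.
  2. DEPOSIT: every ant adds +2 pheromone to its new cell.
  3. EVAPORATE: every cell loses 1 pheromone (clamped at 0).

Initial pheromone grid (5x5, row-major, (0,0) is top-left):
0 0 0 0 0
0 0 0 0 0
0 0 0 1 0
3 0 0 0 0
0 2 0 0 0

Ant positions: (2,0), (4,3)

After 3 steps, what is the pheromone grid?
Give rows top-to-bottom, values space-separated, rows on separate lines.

After step 1: ants at (3,0),(3,3)
  0 0 0 0 0
  0 0 0 0 0
  0 0 0 0 0
  4 0 0 1 0
  0 1 0 0 0
After step 2: ants at (2,0),(2,3)
  0 0 0 0 0
  0 0 0 0 0
  1 0 0 1 0
  3 0 0 0 0
  0 0 0 0 0
After step 3: ants at (3,0),(1,3)
  0 0 0 0 0
  0 0 0 1 0
  0 0 0 0 0
  4 0 0 0 0
  0 0 0 0 0

0 0 0 0 0
0 0 0 1 0
0 0 0 0 0
4 0 0 0 0
0 0 0 0 0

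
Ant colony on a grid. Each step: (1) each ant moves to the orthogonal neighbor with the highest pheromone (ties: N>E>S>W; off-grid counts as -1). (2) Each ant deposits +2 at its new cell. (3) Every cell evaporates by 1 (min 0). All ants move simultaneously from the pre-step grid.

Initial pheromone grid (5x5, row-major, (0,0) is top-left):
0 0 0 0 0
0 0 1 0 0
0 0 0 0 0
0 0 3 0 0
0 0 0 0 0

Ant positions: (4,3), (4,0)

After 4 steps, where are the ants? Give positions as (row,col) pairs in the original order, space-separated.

Step 1: ant0:(4,3)->N->(3,3) | ant1:(4,0)->N->(3,0)
  grid max=2 at (3,2)
Step 2: ant0:(3,3)->W->(3,2) | ant1:(3,0)->N->(2,0)
  grid max=3 at (3,2)
Step 3: ant0:(3,2)->N->(2,2) | ant1:(2,0)->N->(1,0)
  grid max=2 at (3,2)
Step 4: ant0:(2,2)->S->(3,2) | ant1:(1,0)->N->(0,0)
  grid max=3 at (3,2)

(3,2) (0,0)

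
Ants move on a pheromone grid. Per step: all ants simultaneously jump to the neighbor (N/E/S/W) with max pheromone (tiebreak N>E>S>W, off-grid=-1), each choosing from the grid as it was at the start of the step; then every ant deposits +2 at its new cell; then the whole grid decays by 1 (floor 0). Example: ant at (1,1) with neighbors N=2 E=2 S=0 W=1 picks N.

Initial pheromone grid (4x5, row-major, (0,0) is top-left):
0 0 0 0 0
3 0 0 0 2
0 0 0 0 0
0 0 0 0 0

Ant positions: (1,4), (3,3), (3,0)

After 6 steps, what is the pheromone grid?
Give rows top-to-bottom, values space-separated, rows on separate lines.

After step 1: ants at (0,4),(2,3),(2,0)
  0 0 0 0 1
  2 0 0 0 1
  1 0 0 1 0
  0 0 0 0 0
After step 2: ants at (1,4),(1,3),(1,0)
  0 0 0 0 0
  3 0 0 1 2
  0 0 0 0 0
  0 0 0 0 0
After step 3: ants at (1,3),(1,4),(0,0)
  1 0 0 0 0
  2 0 0 2 3
  0 0 0 0 0
  0 0 0 0 0
After step 4: ants at (1,4),(1,3),(1,0)
  0 0 0 0 0
  3 0 0 3 4
  0 0 0 0 0
  0 0 0 0 0
After step 5: ants at (1,3),(1,4),(0,0)
  1 0 0 0 0
  2 0 0 4 5
  0 0 0 0 0
  0 0 0 0 0
After step 6: ants at (1,4),(1,3),(1,0)
  0 0 0 0 0
  3 0 0 5 6
  0 0 0 0 0
  0 0 0 0 0

0 0 0 0 0
3 0 0 5 6
0 0 0 0 0
0 0 0 0 0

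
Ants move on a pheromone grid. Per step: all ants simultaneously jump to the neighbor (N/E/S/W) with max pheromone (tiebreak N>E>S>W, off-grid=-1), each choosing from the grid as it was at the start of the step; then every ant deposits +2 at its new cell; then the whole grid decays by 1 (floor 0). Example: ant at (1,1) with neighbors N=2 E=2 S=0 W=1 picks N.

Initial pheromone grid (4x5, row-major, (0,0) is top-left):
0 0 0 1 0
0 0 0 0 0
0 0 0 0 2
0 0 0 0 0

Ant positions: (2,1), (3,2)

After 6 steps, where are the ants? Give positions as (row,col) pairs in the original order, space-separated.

Step 1: ant0:(2,1)->N->(1,1) | ant1:(3,2)->N->(2,2)
  grid max=1 at (1,1)
Step 2: ant0:(1,1)->N->(0,1) | ant1:(2,2)->N->(1,2)
  grid max=1 at (0,1)
Step 3: ant0:(0,1)->E->(0,2) | ant1:(1,2)->N->(0,2)
  grid max=3 at (0,2)
Step 4: ant0:(0,2)->E->(0,3) | ant1:(0,2)->E->(0,3)
  grid max=3 at (0,3)
Step 5: ant0:(0,3)->W->(0,2) | ant1:(0,3)->W->(0,2)
  grid max=5 at (0,2)
Step 6: ant0:(0,2)->E->(0,3) | ant1:(0,2)->E->(0,3)
  grid max=5 at (0,3)

(0,3) (0,3)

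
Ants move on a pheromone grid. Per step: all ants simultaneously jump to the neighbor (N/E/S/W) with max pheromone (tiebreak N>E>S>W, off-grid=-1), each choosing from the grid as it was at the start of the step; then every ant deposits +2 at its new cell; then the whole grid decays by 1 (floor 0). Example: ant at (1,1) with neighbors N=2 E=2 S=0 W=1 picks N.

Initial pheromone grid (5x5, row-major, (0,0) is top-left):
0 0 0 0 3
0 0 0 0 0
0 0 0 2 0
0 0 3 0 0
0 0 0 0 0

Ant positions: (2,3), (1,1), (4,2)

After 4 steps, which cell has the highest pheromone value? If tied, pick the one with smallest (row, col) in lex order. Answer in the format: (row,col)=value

Answer: (3,2)=5

Derivation:
Step 1: ant0:(2,3)->N->(1,3) | ant1:(1,1)->N->(0,1) | ant2:(4,2)->N->(3,2)
  grid max=4 at (3,2)
Step 2: ant0:(1,3)->S->(2,3) | ant1:(0,1)->E->(0,2) | ant2:(3,2)->N->(2,2)
  grid max=3 at (3,2)
Step 3: ant0:(2,3)->W->(2,2) | ant1:(0,2)->E->(0,3) | ant2:(2,2)->S->(3,2)
  grid max=4 at (3,2)
Step 4: ant0:(2,2)->S->(3,2) | ant1:(0,3)->E->(0,4) | ant2:(3,2)->N->(2,2)
  grid max=5 at (3,2)
Final grid:
  0 0 0 0 1
  0 0 0 0 0
  0 0 3 0 0
  0 0 5 0 0
  0 0 0 0 0
Max pheromone 5 at (3,2)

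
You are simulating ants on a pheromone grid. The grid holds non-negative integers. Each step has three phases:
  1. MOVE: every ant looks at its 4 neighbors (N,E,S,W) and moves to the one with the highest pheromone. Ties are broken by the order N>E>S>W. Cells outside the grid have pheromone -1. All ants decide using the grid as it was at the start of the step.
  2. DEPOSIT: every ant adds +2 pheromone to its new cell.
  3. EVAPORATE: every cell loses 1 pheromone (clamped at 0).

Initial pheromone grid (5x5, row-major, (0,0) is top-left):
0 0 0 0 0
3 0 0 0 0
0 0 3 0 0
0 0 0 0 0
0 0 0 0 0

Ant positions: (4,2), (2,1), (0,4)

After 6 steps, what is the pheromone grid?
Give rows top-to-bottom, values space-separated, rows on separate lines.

After step 1: ants at (3,2),(2,2),(1,4)
  0 0 0 0 0
  2 0 0 0 1
  0 0 4 0 0
  0 0 1 0 0
  0 0 0 0 0
After step 2: ants at (2,2),(3,2),(0,4)
  0 0 0 0 1
  1 0 0 0 0
  0 0 5 0 0
  0 0 2 0 0
  0 0 0 0 0
After step 3: ants at (3,2),(2,2),(1,4)
  0 0 0 0 0
  0 0 0 0 1
  0 0 6 0 0
  0 0 3 0 0
  0 0 0 0 0
After step 4: ants at (2,2),(3,2),(0,4)
  0 0 0 0 1
  0 0 0 0 0
  0 0 7 0 0
  0 0 4 0 0
  0 0 0 0 0
After step 5: ants at (3,2),(2,2),(1,4)
  0 0 0 0 0
  0 0 0 0 1
  0 0 8 0 0
  0 0 5 0 0
  0 0 0 0 0
After step 6: ants at (2,2),(3,2),(0,4)
  0 0 0 0 1
  0 0 0 0 0
  0 0 9 0 0
  0 0 6 0 0
  0 0 0 0 0

0 0 0 0 1
0 0 0 0 0
0 0 9 0 0
0 0 6 0 0
0 0 0 0 0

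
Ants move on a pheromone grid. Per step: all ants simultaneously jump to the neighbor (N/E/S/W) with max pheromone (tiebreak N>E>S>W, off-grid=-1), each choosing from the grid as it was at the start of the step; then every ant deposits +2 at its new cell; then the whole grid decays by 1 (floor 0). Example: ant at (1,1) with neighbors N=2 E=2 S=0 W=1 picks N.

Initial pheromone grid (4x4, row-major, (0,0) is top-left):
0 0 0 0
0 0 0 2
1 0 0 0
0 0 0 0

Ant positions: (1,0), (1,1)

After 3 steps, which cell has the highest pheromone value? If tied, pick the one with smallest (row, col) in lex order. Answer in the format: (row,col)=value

Answer: (2,0)=2

Derivation:
Step 1: ant0:(1,0)->S->(2,0) | ant1:(1,1)->N->(0,1)
  grid max=2 at (2,0)
Step 2: ant0:(2,0)->N->(1,0) | ant1:(0,1)->E->(0,2)
  grid max=1 at (0,2)
Step 3: ant0:(1,0)->S->(2,0) | ant1:(0,2)->E->(0,3)
  grid max=2 at (2,0)
Final grid:
  0 0 0 1
  0 0 0 0
  2 0 0 0
  0 0 0 0
Max pheromone 2 at (2,0)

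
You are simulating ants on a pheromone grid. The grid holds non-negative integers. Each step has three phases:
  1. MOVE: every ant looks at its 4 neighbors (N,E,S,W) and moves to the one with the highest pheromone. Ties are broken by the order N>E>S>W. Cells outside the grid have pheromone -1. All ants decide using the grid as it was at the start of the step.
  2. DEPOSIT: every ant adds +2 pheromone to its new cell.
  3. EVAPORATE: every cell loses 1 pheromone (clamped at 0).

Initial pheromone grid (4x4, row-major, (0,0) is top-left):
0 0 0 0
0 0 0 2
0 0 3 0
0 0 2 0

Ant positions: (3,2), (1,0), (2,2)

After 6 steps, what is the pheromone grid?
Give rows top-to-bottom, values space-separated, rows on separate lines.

After step 1: ants at (2,2),(0,0),(3,2)
  1 0 0 0
  0 0 0 1
  0 0 4 0
  0 0 3 0
After step 2: ants at (3,2),(0,1),(2,2)
  0 1 0 0
  0 0 0 0
  0 0 5 0
  0 0 4 0
After step 3: ants at (2,2),(0,2),(3,2)
  0 0 1 0
  0 0 0 0
  0 0 6 0
  0 0 5 0
After step 4: ants at (3,2),(0,3),(2,2)
  0 0 0 1
  0 0 0 0
  0 0 7 0
  0 0 6 0
After step 5: ants at (2,2),(1,3),(3,2)
  0 0 0 0
  0 0 0 1
  0 0 8 0
  0 0 7 0
After step 6: ants at (3,2),(0,3),(2,2)
  0 0 0 1
  0 0 0 0
  0 0 9 0
  0 0 8 0

0 0 0 1
0 0 0 0
0 0 9 0
0 0 8 0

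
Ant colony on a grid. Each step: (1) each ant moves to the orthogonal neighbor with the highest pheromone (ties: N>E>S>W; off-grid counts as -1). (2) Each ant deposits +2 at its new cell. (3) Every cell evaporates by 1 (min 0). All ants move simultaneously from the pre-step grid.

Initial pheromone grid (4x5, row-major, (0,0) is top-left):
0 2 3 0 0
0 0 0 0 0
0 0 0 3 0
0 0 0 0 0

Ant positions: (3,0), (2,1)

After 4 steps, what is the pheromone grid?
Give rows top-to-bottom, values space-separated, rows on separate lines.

After step 1: ants at (2,0),(1,1)
  0 1 2 0 0
  0 1 0 0 0
  1 0 0 2 0
  0 0 0 0 0
After step 2: ants at (1,0),(0,1)
  0 2 1 0 0
  1 0 0 0 0
  0 0 0 1 0
  0 0 0 0 0
After step 3: ants at (0,0),(0,2)
  1 1 2 0 0
  0 0 0 0 0
  0 0 0 0 0
  0 0 0 0 0
After step 4: ants at (0,1),(0,1)
  0 4 1 0 0
  0 0 0 0 0
  0 0 0 0 0
  0 0 0 0 0

0 4 1 0 0
0 0 0 0 0
0 0 0 0 0
0 0 0 0 0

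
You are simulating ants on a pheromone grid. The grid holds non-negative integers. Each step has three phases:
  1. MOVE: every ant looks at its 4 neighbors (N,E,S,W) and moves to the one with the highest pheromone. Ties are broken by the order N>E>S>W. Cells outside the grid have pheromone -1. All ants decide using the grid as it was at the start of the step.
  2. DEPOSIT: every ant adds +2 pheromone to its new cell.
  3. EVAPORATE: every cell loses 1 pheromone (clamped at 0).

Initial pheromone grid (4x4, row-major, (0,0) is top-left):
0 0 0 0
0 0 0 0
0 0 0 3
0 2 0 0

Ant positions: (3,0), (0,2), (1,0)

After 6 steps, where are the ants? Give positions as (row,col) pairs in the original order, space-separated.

Step 1: ant0:(3,0)->E->(3,1) | ant1:(0,2)->E->(0,3) | ant2:(1,0)->N->(0,0)
  grid max=3 at (3,1)
Step 2: ant0:(3,1)->N->(2,1) | ant1:(0,3)->S->(1,3) | ant2:(0,0)->E->(0,1)
  grid max=2 at (3,1)
Step 3: ant0:(2,1)->S->(3,1) | ant1:(1,3)->S->(2,3) | ant2:(0,1)->E->(0,2)
  grid max=3 at (3,1)
Step 4: ant0:(3,1)->N->(2,1) | ant1:(2,3)->N->(1,3) | ant2:(0,2)->E->(0,3)
  grid max=2 at (3,1)
Step 5: ant0:(2,1)->S->(3,1) | ant1:(1,3)->N->(0,3) | ant2:(0,3)->S->(1,3)
  grid max=3 at (3,1)
Step 6: ant0:(3,1)->N->(2,1) | ant1:(0,3)->S->(1,3) | ant2:(1,3)->N->(0,3)
  grid max=3 at (0,3)

(2,1) (1,3) (0,3)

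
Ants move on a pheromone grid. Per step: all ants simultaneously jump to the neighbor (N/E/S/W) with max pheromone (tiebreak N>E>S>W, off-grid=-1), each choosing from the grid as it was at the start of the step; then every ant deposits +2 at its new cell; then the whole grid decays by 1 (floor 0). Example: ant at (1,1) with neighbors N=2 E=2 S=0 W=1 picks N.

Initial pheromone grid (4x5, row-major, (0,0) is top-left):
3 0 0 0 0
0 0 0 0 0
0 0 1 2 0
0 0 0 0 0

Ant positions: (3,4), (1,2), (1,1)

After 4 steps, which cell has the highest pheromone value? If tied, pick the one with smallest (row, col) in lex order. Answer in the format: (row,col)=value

Step 1: ant0:(3,4)->N->(2,4) | ant1:(1,2)->S->(2,2) | ant2:(1,1)->N->(0,1)
  grid max=2 at (0,0)
Step 2: ant0:(2,4)->W->(2,3) | ant1:(2,2)->E->(2,3) | ant2:(0,1)->W->(0,0)
  grid max=4 at (2,3)
Step 3: ant0:(2,3)->W->(2,2) | ant1:(2,3)->W->(2,2) | ant2:(0,0)->E->(0,1)
  grid max=4 at (2,2)
Step 4: ant0:(2,2)->E->(2,3) | ant1:(2,2)->E->(2,3) | ant2:(0,1)->W->(0,0)
  grid max=6 at (2,3)
Final grid:
  3 0 0 0 0
  0 0 0 0 0
  0 0 3 6 0
  0 0 0 0 0
Max pheromone 6 at (2,3)

Answer: (2,3)=6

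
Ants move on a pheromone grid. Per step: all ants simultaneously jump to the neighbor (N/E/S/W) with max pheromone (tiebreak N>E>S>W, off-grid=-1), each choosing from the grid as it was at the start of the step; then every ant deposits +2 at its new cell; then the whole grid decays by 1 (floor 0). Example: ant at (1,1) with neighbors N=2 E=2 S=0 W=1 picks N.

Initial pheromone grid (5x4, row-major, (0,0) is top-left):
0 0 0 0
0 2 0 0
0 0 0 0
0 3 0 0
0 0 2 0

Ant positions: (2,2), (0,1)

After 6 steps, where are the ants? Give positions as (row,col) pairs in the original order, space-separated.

Step 1: ant0:(2,2)->N->(1,2) | ant1:(0,1)->S->(1,1)
  grid max=3 at (1,1)
Step 2: ant0:(1,2)->W->(1,1) | ant1:(1,1)->E->(1,2)
  grid max=4 at (1,1)
Step 3: ant0:(1,1)->E->(1,2) | ant1:(1,2)->W->(1,1)
  grid max=5 at (1,1)
Step 4: ant0:(1,2)->W->(1,1) | ant1:(1,1)->E->(1,2)
  grid max=6 at (1,1)
Step 5: ant0:(1,1)->E->(1,2) | ant1:(1,2)->W->(1,1)
  grid max=7 at (1,1)
Step 6: ant0:(1,2)->W->(1,1) | ant1:(1,1)->E->(1,2)
  grid max=8 at (1,1)

(1,1) (1,2)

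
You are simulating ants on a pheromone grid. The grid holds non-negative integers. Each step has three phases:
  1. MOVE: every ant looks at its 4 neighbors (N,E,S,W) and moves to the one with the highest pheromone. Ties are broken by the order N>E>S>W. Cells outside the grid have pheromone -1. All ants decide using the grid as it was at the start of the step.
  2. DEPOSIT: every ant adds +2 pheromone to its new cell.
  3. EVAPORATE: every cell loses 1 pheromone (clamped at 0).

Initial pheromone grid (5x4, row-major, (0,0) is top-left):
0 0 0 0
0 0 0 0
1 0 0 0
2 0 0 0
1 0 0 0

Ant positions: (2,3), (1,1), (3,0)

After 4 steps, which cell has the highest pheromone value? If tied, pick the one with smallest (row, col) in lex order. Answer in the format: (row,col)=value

Step 1: ant0:(2,3)->N->(1,3) | ant1:(1,1)->N->(0,1) | ant2:(3,0)->N->(2,0)
  grid max=2 at (2,0)
Step 2: ant0:(1,3)->N->(0,3) | ant1:(0,1)->E->(0,2) | ant2:(2,0)->S->(3,0)
  grid max=2 at (3,0)
Step 3: ant0:(0,3)->W->(0,2) | ant1:(0,2)->E->(0,3) | ant2:(3,0)->N->(2,0)
  grid max=2 at (0,2)
Step 4: ant0:(0,2)->E->(0,3) | ant1:(0,3)->W->(0,2) | ant2:(2,0)->S->(3,0)
  grid max=3 at (0,2)
Final grid:
  0 0 3 3
  0 0 0 0
  1 0 0 0
  2 0 0 0
  0 0 0 0
Max pheromone 3 at (0,2)

Answer: (0,2)=3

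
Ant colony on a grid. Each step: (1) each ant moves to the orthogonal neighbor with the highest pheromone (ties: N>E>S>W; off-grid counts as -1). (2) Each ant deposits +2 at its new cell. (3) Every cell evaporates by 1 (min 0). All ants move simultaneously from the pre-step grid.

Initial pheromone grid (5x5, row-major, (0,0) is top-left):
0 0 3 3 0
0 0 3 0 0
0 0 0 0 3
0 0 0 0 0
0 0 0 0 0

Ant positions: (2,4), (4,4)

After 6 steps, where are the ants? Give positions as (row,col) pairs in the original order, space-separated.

Step 1: ant0:(2,4)->N->(1,4) | ant1:(4,4)->N->(3,4)
  grid max=2 at (0,2)
Step 2: ant0:(1,4)->S->(2,4) | ant1:(3,4)->N->(2,4)
  grid max=5 at (2,4)
Step 3: ant0:(2,4)->N->(1,4) | ant1:(2,4)->N->(1,4)
  grid max=4 at (2,4)
Step 4: ant0:(1,4)->S->(2,4) | ant1:(1,4)->S->(2,4)
  grid max=7 at (2,4)
Step 5: ant0:(2,4)->N->(1,4) | ant1:(2,4)->N->(1,4)
  grid max=6 at (2,4)
Step 6: ant0:(1,4)->S->(2,4) | ant1:(1,4)->S->(2,4)
  grid max=9 at (2,4)

(2,4) (2,4)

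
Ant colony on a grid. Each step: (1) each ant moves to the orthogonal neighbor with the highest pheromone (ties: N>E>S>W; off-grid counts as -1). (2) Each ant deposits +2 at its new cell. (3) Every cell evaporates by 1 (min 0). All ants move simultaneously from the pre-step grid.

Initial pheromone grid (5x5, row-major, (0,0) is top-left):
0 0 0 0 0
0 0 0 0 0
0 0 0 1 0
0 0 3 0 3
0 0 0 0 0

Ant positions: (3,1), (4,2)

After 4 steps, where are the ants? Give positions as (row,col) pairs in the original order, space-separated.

Step 1: ant0:(3,1)->E->(3,2) | ant1:(4,2)->N->(3,2)
  grid max=6 at (3,2)
Step 2: ant0:(3,2)->N->(2,2) | ant1:(3,2)->N->(2,2)
  grid max=5 at (3,2)
Step 3: ant0:(2,2)->S->(3,2) | ant1:(2,2)->S->(3,2)
  grid max=8 at (3,2)
Step 4: ant0:(3,2)->N->(2,2) | ant1:(3,2)->N->(2,2)
  grid max=7 at (3,2)

(2,2) (2,2)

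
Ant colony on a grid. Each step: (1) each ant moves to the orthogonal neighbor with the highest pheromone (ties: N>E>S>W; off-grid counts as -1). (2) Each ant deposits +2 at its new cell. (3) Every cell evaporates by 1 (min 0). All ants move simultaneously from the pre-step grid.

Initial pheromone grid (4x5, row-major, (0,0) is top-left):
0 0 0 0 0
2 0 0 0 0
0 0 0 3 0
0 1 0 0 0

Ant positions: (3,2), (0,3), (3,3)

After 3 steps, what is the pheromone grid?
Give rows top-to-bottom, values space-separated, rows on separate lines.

After step 1: ants at (3,1),(0,4),(2,3)
  0 0 0 0 1
  1 0 0 0 0
  0 0 0 4 0
  0 2 0 0 0
After step 2: ants at (2,1),(1,4),(1,3)
  0 0 0 0 0
  0 0 0 1 1
  0 1 0 3 0
  0 1 0 0 0
After step 3: ants at (3,1),(1,3),(2,3)
  0 0 0 0 0
  0 0 0 2 0
  0 0 0 4 0
  0 2 0 0 0

0 0 0 0 0
0 0 0 2 0
0 0 0 4 0
0 2 0 0 0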